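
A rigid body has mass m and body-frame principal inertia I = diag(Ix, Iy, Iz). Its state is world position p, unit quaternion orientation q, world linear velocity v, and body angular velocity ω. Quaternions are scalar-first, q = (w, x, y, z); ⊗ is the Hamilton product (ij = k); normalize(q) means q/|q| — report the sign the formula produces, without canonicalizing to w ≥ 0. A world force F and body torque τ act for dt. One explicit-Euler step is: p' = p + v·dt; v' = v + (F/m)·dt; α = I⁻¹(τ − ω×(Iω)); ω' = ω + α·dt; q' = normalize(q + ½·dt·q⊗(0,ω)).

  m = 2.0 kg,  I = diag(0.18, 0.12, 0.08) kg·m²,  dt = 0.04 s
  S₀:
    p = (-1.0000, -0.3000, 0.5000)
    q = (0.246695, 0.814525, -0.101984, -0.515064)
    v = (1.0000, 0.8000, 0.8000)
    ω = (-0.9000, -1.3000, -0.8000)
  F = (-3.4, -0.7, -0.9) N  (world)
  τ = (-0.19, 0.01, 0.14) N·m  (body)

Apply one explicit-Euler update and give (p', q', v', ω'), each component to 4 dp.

p' = (-0.9600, -0.2680, 0.5320)
q' = (0.2503, 0.7978, -0.0860, -0.5417)
v' = (0.9320, 0.7860, 0.7820)
ω' = (-0.9330, -1.3207, -0.6949)

α = I⁻¹(τ − ω×Iω) = (-0.8244, -0.5167, 2.6275)
ω' = ω + α·dt = (-0.9330, -1.3207, -0.6949)
Hamilton product q⊗(0,ω) = (0.1884421, -0.8100215, 0.7944741, -1.3480241)
updated quaternion q' = (0.2503, 0.7978, -0.0860, -0.5417)
a = (-1.7000, -0.3500, -0.4500)
new position p' = (-0.9600, -0.2680, 0.5320)
v + (F/m)dt = (0.9320, 0.7860, 0.7820)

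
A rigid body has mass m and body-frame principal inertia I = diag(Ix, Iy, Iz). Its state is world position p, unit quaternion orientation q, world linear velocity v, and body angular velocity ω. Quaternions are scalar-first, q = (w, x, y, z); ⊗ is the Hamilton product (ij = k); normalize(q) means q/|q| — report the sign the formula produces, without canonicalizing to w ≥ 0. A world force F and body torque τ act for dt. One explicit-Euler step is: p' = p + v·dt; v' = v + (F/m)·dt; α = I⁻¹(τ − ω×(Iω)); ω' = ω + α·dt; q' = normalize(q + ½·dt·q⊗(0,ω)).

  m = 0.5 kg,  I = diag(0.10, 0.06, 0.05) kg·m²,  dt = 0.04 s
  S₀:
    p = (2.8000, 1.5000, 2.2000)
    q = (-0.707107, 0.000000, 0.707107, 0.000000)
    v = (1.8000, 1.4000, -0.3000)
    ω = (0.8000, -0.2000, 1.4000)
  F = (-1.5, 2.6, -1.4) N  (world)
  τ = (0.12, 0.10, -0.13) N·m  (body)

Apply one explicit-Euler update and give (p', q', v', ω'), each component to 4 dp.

p' = (2.8720, 1.5560, 2.1880)
q' = (-0.7039, 0.0085, 0.7096, -0.0311)
v' = (1.6800, 1.6080, -0.4120)
ω' = (0.8469, -0.1707, 1.2909)

ω×(Iω) gyroscopic = (0.0028, 0.0560, 0.0064)
α = I⁻¹(τ − ω×Iω) = (1.1720, 0.7333, -2.7280)
ω + α·dt = (0.8469, -0.1707, 1.2909)
q⊗(0,ω) = (0.1414214, 0.4242642, 0.1414214, -1.5556354)
updated quaternion q' = (-0.7039, 0.0085, 0.7096, -0.0311)
linear accel F/m = (-3.0000, 5.2000, -2.8000)
p + v·dt = (2.8720, 1.5560, 2.1880)
v' = v + a·dt = (1.6800, 1.6080, -0.4120)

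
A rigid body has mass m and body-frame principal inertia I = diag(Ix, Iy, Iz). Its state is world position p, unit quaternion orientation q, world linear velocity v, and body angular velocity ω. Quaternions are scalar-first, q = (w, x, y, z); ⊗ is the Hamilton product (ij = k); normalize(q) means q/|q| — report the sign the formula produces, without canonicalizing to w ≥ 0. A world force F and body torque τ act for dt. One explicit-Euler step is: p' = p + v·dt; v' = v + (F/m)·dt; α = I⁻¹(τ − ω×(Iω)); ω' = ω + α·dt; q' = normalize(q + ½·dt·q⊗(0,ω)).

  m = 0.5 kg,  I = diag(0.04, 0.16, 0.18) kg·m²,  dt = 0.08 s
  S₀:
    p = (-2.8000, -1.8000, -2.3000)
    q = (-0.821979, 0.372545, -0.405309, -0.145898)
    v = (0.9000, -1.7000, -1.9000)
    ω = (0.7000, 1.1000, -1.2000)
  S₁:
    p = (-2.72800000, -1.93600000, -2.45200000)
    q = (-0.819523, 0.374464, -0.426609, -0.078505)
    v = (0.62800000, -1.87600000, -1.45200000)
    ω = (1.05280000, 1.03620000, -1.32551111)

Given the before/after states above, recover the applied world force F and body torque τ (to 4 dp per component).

v₁ − v₀ = (-0.27200000, -0.17600000, 0.44800000)
m·(v₁−v₀)/dt = (-1.7000, -1.1000, 2.8000)
Δω = ω₁−ω₀ = (0.35280000, -0.06380000, -0.12551111)
ω₀×(Iω₀) = (-0.0264, 0.1176, 0.0924)
I·α + gyro = (0.1500, -0.0100, -0.1900)

F = (-1.7000, -1.1000, 2.8000)
τ = (0.1500, -0.0100, -0.1900)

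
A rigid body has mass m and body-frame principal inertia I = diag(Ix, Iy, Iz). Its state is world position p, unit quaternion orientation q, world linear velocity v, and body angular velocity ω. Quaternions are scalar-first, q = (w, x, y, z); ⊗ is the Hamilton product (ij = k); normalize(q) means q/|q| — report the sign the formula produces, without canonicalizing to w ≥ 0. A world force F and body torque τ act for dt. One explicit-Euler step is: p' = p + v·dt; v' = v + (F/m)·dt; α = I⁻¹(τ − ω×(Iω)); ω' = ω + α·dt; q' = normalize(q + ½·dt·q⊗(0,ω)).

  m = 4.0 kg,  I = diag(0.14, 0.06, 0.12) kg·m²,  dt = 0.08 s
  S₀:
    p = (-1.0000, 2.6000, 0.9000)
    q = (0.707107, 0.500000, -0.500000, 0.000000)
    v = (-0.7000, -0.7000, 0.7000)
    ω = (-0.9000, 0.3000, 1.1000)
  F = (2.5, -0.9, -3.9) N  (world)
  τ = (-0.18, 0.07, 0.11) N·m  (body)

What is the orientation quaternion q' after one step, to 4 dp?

q' = (0.7299, 0.4518, -0.5127, 0.0191)

q⊗(0,ω) = (0.6000000, -1.1863963, -0.3378679, 0.4778177)
q + ½dt·q⊗(0,ω), renormalized = (0.7299, 0.4518, -0.5127, 0.0191)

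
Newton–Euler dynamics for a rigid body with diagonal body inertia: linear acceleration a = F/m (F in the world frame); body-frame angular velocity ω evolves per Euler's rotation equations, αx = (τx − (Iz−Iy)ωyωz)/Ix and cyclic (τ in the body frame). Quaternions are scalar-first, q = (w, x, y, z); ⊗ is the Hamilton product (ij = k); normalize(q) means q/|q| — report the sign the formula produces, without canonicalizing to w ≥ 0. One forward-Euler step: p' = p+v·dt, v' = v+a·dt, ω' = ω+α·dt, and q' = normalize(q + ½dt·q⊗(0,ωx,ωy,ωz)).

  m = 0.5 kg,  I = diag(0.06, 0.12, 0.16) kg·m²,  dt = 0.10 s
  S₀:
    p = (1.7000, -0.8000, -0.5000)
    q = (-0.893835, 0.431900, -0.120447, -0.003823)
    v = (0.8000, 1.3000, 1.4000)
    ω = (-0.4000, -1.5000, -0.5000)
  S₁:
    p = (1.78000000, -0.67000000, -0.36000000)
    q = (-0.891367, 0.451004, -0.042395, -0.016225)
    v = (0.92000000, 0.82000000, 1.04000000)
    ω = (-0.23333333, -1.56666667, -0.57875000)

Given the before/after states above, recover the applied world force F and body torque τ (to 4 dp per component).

Δω = ω₁−ω₀ = (0.16666667, -0.06666667, -0.07875000)
precession coupling = (0.0300, -0.0200, 0.0360)
applied torque τ = (0.1300, -0.1000, -0.0900)
v₁ − v₀ = (0.12000000, -0.48000000, -0.36000000)
F = m·Δv/dt = (0.6000, -2.4000, -1.8000)

F = (0.6000, -2.4000, -1.8000)
τ = (0.1300, -0.1000, -0.0900)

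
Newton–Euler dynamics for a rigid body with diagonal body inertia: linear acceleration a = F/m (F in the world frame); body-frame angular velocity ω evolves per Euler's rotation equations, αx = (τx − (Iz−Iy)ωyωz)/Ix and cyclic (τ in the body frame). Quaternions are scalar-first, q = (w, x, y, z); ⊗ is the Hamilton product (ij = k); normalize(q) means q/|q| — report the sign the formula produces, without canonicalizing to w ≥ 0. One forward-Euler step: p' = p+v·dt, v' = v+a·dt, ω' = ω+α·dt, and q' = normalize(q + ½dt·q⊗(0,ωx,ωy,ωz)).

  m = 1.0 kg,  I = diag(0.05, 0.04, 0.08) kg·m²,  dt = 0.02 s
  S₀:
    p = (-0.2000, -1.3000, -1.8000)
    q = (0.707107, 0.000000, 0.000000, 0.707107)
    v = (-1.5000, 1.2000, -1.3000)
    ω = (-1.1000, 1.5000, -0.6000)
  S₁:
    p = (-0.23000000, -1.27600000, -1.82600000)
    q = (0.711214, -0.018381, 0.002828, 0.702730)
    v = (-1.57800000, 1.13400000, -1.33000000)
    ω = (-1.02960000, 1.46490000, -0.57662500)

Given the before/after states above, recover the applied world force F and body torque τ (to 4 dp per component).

F = (-3.9000, -3.3000, -1.5000)
τ = (0.1400, -0.0900, 0.1100)

Δv = v₁−v₀ = (-0.07800000, -0.06600000, -0.03000000)
applied force F = (-3.9000, -3.3000, -1.5000)
ω₁ − ω₀ = (0.07040000, -0.03510000, 0.02337500)
precession coupling = (-0.0360, -0.0198, 0.0165)
applied torque τ = (0.1400, -0.0900, 0.1100)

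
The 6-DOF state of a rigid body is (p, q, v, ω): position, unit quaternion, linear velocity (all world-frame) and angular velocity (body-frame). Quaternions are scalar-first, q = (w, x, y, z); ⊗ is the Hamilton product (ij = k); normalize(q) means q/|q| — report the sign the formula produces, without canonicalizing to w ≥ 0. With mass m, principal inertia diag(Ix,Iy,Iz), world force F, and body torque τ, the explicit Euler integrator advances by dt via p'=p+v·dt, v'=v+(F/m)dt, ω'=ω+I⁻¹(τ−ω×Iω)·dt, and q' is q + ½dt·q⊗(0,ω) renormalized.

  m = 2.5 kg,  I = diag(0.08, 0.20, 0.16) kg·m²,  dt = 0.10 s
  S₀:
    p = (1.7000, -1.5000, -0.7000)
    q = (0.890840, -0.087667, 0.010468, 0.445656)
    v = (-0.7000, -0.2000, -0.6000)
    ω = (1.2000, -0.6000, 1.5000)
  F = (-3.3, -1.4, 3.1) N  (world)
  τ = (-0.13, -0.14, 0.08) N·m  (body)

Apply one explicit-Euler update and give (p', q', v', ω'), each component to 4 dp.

angular accel α = (-2.0750, 0.0200, 1.0400)
ω' = ω + α·dt = (0.9925, -0.5980, 1.6040)
q⊗(0,ω) = (-0.5570028, 1.3521036, 0.1317837, 1.3762986)
q + ½dt·q⊗(0,ω), renormalized = (0.8587, -0.0200, 0.0170, 0.5119)
a = F/m = (-1.3200, -0.5600, 1.2400)
p + v·dt = (1.6300, -1.5200, -0.7600)
new velocity v' = (-0.8320, -0.2560, -0.4760)

p' = (1.6300, -1.5200, -0.7600)
q' = (0.8587, -0.0200, 0.0170, 0.5119)
v' = (-0.8320, -0.2560, -0.4760)
ω' = (0.9925, -0.5980, 1.6040)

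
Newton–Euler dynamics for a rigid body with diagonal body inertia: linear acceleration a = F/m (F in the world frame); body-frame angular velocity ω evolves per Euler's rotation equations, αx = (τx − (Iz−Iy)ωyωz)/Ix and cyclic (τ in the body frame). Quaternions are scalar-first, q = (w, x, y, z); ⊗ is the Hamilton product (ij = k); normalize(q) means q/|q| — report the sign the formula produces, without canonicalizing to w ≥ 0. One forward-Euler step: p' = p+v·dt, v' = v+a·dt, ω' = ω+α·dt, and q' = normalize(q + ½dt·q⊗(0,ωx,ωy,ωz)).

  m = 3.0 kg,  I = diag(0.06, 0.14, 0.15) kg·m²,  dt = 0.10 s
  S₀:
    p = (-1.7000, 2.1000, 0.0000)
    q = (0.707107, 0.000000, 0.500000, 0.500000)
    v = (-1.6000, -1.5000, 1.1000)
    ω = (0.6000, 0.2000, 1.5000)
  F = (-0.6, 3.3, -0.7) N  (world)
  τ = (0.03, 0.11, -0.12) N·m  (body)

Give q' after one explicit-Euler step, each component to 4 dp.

Hamilton product q⊗(0,ω) = (-0.8500000, 1.0742642, 0.4414214, 0.7606605)
q' = normalize(q + ½dt·q⊗(0,ω)) = (0.6624, 0.0535, 0.5204, 0.5363)

q' = (0.6624, 0.0535, 0.5204, 0.5363)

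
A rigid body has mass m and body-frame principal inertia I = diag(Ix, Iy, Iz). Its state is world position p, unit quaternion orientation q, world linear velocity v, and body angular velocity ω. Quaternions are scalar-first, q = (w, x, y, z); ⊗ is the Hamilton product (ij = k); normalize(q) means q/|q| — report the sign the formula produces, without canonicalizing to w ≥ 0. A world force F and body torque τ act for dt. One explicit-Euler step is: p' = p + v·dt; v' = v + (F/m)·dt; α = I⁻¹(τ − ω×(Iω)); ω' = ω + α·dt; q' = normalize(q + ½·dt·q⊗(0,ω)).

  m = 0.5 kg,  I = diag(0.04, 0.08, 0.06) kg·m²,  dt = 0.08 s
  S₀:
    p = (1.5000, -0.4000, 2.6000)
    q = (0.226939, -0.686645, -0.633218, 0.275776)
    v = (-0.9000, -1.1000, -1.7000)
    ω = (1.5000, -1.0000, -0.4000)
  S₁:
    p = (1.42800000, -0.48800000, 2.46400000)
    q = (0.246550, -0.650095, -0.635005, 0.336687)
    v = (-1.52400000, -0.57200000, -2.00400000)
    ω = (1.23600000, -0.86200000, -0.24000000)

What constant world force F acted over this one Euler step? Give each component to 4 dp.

v₁ − v₀ = (-0.62400000, 0.52800000, -0.30400000)
F = m·Δv/dt = (-3.9000, 3.3000, -1.9000)

F = (-3.9000, 3.3000, -1.9000)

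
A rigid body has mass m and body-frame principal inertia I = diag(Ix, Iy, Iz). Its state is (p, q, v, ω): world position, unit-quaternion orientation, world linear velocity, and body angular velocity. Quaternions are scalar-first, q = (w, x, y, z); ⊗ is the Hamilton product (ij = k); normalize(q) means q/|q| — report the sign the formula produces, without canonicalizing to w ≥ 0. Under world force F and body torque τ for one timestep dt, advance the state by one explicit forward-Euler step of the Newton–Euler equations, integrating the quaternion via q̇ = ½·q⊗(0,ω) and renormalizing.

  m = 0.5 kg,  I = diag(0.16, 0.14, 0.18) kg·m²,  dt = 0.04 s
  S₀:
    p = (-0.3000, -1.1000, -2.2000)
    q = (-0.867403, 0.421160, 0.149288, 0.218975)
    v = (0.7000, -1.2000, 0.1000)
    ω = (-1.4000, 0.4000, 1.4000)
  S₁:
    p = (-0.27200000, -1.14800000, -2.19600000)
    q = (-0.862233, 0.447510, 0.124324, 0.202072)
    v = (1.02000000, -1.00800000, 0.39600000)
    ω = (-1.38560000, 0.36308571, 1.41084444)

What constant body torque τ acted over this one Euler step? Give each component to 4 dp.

τ = (0.0800, -0.0900, 0.0600)

ω₁ − ω₀ = (0.01440000, -0.03691429, 0.01084444)
τ = I·(Δω/dt) + ω₀×(Iω₀) = (0.0800, -0.0900, 0.0600)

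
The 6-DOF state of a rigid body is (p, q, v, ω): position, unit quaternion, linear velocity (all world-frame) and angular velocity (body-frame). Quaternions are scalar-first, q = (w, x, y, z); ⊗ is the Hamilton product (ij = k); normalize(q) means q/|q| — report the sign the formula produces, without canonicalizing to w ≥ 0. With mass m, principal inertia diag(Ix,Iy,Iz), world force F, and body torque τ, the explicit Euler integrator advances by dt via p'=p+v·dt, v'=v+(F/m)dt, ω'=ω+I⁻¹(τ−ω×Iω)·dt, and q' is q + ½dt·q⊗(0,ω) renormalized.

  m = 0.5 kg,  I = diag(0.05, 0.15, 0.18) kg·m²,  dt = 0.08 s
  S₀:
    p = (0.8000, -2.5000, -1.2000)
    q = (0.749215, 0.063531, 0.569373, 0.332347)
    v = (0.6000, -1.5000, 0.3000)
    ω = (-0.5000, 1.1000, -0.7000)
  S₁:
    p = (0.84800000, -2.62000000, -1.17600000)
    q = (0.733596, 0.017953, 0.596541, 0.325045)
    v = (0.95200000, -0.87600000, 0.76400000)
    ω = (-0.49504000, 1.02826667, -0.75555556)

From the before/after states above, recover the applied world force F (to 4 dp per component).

F = (2.2000, 3.9000, 2.9000)

velocity change Δv = (0.35200000, 0.62400000, 0.46400000)
m·(v₁−v₀)/dt = (2.2000, 3.9000, 2.9000)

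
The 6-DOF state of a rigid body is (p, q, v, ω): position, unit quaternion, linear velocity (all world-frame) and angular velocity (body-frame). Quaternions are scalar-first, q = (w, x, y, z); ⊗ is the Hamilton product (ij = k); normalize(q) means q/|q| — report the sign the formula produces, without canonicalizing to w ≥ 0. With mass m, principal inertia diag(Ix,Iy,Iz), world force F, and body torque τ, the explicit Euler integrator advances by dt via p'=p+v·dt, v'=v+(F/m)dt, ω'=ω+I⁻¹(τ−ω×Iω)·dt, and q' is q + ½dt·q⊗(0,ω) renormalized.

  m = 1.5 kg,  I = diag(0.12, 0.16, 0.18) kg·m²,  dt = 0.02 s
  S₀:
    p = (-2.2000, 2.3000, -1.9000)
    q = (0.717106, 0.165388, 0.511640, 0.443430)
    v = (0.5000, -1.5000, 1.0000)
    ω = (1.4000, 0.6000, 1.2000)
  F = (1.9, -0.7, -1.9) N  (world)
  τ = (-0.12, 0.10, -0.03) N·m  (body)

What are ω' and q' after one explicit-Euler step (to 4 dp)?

gyro term ω×Iω = (0.0144, -0.1008, 0.0336)
α = I⁻¹(τ − ω×Iω) = (-1.1200, 1.2550, -0.3533)
new body rate ω' = (1.3776, 0.6251, 1.1929)
Hamilton product q⊗(0,ω) = (-1.0706432, 1.3518584, 0.8526000, 0.2434640)
q + ½dt·q⊗(0,ω), renormalized = (0.7063, 0.1789, 0.5201, 0.4458)

ω' = (1.3776, 0.6251, 1.1929)
q' = (0.7063, 0.1789, 0.5201, 0.4458)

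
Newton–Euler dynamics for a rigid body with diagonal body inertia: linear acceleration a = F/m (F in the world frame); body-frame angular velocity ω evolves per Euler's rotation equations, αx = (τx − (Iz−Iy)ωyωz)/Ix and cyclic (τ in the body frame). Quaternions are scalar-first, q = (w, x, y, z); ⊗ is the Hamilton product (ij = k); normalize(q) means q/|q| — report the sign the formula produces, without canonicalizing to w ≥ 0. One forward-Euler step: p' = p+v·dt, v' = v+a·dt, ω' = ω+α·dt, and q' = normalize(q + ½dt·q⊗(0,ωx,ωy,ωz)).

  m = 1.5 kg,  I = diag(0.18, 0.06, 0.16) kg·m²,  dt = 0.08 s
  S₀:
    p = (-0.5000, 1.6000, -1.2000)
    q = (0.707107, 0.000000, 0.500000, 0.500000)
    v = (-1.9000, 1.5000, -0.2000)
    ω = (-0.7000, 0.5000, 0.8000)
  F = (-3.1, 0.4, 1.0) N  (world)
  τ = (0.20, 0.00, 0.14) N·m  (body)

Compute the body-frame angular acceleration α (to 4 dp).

ω×(Iω) gyroscopic = (0.0400, -0.0112, 0.0420)
angular accel α = (0.8889, 0.1867, 0.6125)

α = (0.8889, 0.1867, 0.6125)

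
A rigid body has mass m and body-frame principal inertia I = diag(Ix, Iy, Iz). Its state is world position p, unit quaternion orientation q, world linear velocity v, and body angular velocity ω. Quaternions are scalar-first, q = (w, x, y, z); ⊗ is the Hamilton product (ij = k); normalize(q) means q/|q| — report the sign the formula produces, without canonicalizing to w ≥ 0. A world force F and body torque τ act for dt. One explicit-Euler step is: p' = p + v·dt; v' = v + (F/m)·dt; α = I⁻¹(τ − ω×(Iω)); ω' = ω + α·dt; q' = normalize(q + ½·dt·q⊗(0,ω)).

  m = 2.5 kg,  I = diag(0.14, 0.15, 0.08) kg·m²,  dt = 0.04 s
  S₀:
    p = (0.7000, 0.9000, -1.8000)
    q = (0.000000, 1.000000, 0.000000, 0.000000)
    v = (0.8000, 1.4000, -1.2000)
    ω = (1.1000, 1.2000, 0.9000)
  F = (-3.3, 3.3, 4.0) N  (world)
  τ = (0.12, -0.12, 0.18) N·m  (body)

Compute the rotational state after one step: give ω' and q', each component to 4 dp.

ω' = (1.1559, 1.1522, 0.9834)
q' = (-0.0220, 0.9993, -0.0180, 0.0240)

precession coupling ω×(Iω) = (-0.0756, 0.0594, 0.0132)
(τ − ω×Iω)/I = (1.3971, -1.1960, 2.0850)
new body rate ω' = (1.1559, 1.1522, 0.9834)
2q̇ = q⊗(0,ω) = (-1.1000000, 0.0000000, -0.9000000, 1.2000000)
q' = normalize(q + ½dt·q⊗(0,ω)) = (-0.0220, 0.9993, -0.0180, 0.0240)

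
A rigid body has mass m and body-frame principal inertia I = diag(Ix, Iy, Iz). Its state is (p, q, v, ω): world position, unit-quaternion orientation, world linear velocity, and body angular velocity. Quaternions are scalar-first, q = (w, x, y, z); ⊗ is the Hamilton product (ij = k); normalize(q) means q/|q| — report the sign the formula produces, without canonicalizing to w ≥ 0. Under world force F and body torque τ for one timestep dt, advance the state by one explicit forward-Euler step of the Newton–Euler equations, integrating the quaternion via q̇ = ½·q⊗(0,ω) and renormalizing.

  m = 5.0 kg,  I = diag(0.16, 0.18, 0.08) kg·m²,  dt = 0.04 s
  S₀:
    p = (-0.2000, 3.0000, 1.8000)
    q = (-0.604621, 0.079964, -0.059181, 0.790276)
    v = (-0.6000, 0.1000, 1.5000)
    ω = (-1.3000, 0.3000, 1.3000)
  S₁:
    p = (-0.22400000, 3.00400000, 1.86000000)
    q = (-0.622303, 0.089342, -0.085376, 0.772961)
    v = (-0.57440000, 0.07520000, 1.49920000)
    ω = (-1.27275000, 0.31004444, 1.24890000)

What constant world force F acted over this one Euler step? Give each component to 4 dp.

v₁ − v₀ = (0.02560000, -0.02480000, -0.00080000)
m·(v₁−v₀)/dt = (3.2000, -3.1000, -0.1000)

F = (3.2000, -3.1000, -0.1000)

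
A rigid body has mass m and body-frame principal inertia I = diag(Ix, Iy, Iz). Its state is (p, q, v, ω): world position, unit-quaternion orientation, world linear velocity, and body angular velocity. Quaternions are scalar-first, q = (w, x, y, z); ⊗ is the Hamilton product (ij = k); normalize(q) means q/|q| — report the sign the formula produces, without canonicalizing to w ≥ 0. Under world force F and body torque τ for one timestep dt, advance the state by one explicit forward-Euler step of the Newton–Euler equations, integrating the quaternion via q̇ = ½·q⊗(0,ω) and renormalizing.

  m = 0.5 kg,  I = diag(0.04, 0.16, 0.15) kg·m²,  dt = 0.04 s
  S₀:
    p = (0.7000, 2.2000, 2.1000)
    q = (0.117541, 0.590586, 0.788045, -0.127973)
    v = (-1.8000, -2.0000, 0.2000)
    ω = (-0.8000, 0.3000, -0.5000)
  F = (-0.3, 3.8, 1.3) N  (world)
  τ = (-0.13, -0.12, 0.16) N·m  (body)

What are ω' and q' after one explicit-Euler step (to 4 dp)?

ω' = (-0.9315, 0.2810, -0.4497)
q' = (0.1210, 0.5815, 0.7965, -0.1130)

gyro term ω×Iω = (0.0015, -0.0440, -0.0288)
angular accel α = (-3.2875, -0.4750, 1.2587)
new body rate ω' = (-0.9315, 0.2810, -0.4497)
q⊗(0,ω) = (0.1720688, -0.4496634, 0.4329337, 0.7488413)
updated quaternion q' = (0.1210, 0.5815, 0.7965, -0.1130)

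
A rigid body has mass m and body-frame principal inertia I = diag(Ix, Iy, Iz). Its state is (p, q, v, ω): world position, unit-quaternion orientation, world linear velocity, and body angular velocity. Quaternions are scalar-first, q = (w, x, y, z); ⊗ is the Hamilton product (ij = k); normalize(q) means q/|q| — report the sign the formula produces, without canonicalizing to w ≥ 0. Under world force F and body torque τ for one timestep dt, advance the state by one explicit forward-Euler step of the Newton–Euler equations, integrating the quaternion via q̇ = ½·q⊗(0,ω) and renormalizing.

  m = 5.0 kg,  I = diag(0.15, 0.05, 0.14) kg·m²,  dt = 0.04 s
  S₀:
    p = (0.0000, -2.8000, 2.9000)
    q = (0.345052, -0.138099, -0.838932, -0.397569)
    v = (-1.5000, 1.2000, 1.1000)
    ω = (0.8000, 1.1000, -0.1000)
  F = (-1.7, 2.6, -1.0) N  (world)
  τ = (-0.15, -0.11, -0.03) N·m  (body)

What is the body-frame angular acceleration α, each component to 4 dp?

α = (-0.9340, -2.1840, 0.4143)

gyro term ω×Iω = (-0.0099, -0.0008, -0.0880)
α = I⁻¹(τ − ω×Iω) = (-0.9340, -2.1840, 0.4143)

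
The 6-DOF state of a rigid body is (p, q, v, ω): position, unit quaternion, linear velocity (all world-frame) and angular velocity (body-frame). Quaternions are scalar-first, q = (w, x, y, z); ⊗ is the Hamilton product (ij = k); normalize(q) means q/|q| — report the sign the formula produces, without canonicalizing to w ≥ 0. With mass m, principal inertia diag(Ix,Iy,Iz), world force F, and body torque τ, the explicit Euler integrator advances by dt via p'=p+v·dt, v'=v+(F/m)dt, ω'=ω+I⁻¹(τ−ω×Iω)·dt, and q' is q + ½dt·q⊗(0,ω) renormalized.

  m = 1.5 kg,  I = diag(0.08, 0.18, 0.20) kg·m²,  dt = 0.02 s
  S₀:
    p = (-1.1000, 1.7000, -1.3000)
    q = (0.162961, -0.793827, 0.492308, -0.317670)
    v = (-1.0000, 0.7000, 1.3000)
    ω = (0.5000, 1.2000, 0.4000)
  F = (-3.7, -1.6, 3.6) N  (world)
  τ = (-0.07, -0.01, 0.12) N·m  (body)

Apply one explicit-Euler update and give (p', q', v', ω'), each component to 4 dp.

angular accel α = (-0.9950, 0.0778, 0.3000)
ω + α·dt = (0.4801, 1.2016, 0.4060)
q⊗(0,ω) = (-0.0667881, 0.6596077, 0.3542490, -1.1335620)
q + ½dt·q⊗(0,ω), renormalized = (0.1623, -0.7872, 0.4958, -0.3290)
a = F/m = (-2.4667, -1.0667, 2.4000)
new position p' = (-1.1200, 1.7140, -1.2740)
v + (F/m)dt = (-1.0493, 0.6787, 1.3480)

p' = (-1.1200, 1.7140, -1.2740)
q' = (0.1623, -0.7872, 0.4958, -0.3290)
v' = (-1.0493, 0.6787, 1.3480)
ω' = (0.4801, 1.2016, 0.4060)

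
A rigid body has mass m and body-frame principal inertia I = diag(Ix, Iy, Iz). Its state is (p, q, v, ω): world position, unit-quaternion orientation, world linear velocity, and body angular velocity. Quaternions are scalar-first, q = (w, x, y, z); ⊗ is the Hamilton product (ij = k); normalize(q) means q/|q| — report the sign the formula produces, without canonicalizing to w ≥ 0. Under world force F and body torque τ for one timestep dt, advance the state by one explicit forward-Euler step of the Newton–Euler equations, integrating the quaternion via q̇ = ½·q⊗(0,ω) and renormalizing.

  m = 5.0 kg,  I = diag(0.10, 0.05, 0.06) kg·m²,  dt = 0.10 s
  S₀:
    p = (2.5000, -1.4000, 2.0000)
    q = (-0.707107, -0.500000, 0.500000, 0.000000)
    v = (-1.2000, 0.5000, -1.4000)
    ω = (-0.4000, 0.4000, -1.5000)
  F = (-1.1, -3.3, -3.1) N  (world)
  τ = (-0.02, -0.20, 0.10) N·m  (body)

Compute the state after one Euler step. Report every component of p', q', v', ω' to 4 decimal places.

p' = (2.3800, -1.3500, 1.8600)
q' = (-0.7248, -0.5217, 0.4469, 0.0529)
v' = (-1.2220, 0.4340, -1.4620)
ω' = (-0.4140, -0.0480, -1.3467)

precession coupling ω×(Iω) = (-0.0060, 0.0240, 0.0080)
α = I⁻¹(τ − ω×Iω) = (-0.1400, -4.4800, 1.5333)
new body rate ω' = (-0.4140, -0.0480, -1.3467)
q⊗(0,ω) = (-0.4000000, -0.4671572, -1.0328428, 1.0606605)
updated quaternion q' = (-0.7248, -0.5217, 0.4469, 0.0529)
p' = p + v·dt = (2.3800, -1.3500, 1.8600)
v' = v + a·dt = (-1.2220, 0.4340, -1.4620)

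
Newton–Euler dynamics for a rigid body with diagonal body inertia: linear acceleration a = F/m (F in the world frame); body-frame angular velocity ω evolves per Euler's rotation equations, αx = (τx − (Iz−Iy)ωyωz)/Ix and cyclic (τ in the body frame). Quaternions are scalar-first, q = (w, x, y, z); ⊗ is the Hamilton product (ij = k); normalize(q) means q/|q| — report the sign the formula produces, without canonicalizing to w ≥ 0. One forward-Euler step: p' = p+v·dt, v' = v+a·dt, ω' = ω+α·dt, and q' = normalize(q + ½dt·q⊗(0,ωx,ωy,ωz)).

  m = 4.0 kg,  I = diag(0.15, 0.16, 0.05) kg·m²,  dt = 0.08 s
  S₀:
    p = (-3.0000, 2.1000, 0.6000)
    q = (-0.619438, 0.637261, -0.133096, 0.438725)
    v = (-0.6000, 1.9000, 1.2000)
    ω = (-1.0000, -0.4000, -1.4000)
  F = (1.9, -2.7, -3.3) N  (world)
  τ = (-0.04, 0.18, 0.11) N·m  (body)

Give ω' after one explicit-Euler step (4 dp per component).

ω' = (-0.9885, -0.3800, -1.2304)

precession coupling ω×(Iω) = (-0.0616, 0.1400, 0.0040)
α = I⁻¹(τ − ω×Iω) = (0.1440, 0.2500, 2.1200)
new body rate ω' = (-0.9885, -0.3800, -1.2304)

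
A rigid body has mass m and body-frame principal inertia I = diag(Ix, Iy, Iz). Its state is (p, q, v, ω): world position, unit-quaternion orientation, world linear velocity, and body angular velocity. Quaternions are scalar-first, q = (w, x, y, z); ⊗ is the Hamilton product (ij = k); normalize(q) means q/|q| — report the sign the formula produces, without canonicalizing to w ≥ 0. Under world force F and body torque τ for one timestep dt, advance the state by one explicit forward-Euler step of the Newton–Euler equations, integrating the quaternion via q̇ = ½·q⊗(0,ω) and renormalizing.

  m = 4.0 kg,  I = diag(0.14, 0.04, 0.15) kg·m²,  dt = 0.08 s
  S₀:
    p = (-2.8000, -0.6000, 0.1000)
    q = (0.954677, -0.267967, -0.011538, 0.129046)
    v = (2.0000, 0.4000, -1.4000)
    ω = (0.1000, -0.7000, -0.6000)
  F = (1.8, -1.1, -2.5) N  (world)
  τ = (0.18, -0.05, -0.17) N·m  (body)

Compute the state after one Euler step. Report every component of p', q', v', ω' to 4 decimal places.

p' = (-2.6400, -0.5680, -0.0120)
q' = (0.9579, -0.2601, -0.0442, 0.1136)
v' = (2.0360, 0.3780, -1.4500)
ω' = (0.1765, -0.8012, -0.6944)

gyro term ω×Iω = (0.0462, 0.0006, 0.0070)
α = I⁻¹(τ − ω×Iω) = (0.9557, -1.2650, -1.1800)
ω' = ω + α·dt = (0.1765, -0.8012, -0.6944)
Hamilton product q⊗(0,ω) = (0.0961477, 0.1927227, -0.8161495, -0.3840755)
q + ½dt·q⊗(0,ω), renormalized = (0.9579, -0.2601, -0.0442, 0.1136)
a = (0.4500, -0.2750, -0.6250)
p' = p + v·dt = (-2.6400, -0.5680, -0.0120)
v + (F/m)dt = (2.0360, 0.3780, -1.4500)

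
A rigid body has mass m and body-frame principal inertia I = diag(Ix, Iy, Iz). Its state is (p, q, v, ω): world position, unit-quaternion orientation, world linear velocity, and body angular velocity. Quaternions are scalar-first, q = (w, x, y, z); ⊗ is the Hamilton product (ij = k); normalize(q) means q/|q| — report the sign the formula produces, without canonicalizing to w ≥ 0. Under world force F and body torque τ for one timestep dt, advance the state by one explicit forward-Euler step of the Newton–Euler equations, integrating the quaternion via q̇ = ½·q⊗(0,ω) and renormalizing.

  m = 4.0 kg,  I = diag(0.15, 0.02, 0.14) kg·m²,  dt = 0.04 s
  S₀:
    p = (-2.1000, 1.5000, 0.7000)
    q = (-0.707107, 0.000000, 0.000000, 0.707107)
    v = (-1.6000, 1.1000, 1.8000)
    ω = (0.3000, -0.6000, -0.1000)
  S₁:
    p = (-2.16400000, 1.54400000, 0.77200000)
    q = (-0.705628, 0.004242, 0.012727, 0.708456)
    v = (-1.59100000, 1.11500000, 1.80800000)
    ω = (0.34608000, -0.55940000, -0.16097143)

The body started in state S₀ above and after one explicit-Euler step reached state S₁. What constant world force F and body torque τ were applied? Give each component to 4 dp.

F = (0.9000, 1.5000, 0.8000)
τ = (0.1800, 0.0200, -0.1900)

Δω = ω₁−ω₀ = (0.04608000, 0.04060000, -0.06097143)
ω₀×(Iω₀) = (0.0072, -0.0003, 0.0234)
I·α + gyro = (0.1800, 0.0200, -0.1900)
v₁ − v₀ = (0.00900000, 0.01500000, 0.00800000)
F = m·Δv/dt = (0.9000, 1.5000, 0.8000)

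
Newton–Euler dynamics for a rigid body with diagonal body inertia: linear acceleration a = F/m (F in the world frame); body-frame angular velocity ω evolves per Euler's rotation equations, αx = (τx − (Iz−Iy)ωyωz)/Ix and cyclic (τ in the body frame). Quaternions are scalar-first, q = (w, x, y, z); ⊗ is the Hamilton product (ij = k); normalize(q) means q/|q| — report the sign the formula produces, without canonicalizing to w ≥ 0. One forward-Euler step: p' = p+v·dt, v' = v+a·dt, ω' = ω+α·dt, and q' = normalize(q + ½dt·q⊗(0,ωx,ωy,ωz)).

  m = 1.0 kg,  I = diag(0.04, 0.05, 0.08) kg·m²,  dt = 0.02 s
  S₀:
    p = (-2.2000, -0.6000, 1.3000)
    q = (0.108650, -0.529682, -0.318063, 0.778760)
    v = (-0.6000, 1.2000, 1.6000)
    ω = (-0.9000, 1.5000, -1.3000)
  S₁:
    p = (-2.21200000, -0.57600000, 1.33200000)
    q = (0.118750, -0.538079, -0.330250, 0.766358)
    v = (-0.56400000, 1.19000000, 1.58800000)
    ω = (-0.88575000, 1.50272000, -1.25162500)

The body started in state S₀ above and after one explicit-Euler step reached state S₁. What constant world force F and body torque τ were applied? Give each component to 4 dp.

F = (1.8000, -0.5000, -0.6000)
τ = (-0.0300, -0.0400, 0.1800)

Δω = ω₁−ω₀ = (0.01425000, 0.00272000, 0.04837500)
applied torque τ = (-0.0300, -0.0400, 0.1800)
Δv = v₁−v₀ = (0.03600000, -0.01000000, -0.01200000)
F = m·Δv/dt = (1.8000, -0.5000, -0.6000)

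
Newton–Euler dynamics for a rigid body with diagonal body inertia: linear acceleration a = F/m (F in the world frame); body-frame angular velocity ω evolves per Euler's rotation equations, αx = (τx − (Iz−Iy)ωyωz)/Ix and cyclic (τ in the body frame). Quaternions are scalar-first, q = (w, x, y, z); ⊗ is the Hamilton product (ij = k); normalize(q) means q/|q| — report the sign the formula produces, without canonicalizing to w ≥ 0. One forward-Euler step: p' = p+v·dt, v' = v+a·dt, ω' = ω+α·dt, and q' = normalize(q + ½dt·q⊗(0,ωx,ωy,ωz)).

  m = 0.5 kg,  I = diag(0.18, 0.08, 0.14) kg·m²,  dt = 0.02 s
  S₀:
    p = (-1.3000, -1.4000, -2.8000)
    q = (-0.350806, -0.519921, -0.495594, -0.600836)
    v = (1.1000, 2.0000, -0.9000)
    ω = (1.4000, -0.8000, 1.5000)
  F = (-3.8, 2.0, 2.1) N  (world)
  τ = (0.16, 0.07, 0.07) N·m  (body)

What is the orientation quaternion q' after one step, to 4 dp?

q⊗(0,ω) = (1.2326682, -1.7151882, 0.2193559, 0.5835594)
q + ½dt·q⊗(0,ω), renormalized = (-0.3384, -0.5369, -0.4933, -0.5949)

q' = (-0.3384, -0.5369, -0.4933, -0.5949)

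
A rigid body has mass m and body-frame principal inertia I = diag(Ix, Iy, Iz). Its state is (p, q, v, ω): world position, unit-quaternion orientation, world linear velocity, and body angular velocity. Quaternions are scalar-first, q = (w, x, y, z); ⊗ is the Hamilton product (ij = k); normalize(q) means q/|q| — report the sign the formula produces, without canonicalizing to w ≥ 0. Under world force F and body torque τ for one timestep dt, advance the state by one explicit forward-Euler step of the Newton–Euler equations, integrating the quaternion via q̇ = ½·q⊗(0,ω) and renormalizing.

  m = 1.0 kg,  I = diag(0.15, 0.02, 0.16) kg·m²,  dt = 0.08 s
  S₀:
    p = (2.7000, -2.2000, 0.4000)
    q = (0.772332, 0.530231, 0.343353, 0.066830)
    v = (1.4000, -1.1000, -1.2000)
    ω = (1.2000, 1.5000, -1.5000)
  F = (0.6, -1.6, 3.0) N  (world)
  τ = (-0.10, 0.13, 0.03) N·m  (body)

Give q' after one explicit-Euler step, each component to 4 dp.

q' = (0.7268, 0.5401, 0.4227, 0.0357)

q⊗(0,ω) = (-1.0510617, 0.3115239, 2.0340405, -0.7751751)
updated quaternion q' = (0.7268, 0.5401, 0.4227, 0.0357)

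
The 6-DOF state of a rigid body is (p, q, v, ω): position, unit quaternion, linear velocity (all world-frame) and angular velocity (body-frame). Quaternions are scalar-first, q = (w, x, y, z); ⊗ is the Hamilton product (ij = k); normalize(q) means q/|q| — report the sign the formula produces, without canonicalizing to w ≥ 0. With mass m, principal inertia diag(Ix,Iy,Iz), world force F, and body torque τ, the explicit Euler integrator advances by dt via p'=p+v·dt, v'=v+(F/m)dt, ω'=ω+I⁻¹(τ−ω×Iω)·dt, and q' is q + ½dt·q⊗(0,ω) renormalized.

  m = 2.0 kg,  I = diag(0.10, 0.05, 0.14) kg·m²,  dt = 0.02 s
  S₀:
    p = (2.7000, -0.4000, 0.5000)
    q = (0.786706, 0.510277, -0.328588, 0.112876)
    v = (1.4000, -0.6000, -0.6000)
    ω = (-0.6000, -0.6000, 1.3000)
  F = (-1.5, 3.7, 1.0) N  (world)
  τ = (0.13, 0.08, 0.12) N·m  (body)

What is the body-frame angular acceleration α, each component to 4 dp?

α = (2.0020, 0.9760, 0.9857)

precession coupling ω×(Iω) = (-0.0702, 0.0312, -0.0180)
(τ − ω×Iω)/I = (2.0020, 0.9760, 0.9857)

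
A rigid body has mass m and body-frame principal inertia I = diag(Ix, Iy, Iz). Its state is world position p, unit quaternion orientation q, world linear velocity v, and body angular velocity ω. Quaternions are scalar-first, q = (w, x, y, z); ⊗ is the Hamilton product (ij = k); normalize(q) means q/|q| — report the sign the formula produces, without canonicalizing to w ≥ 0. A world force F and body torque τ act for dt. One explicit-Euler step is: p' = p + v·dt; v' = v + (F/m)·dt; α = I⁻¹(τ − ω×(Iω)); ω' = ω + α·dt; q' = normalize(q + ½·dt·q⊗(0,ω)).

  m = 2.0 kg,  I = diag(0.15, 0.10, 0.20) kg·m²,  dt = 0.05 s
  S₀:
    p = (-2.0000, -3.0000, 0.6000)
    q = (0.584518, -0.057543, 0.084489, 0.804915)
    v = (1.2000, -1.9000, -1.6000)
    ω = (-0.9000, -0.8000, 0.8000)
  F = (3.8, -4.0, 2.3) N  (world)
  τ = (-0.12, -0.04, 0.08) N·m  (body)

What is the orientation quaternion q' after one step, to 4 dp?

q⊗(0,ω) = (-0.6281295, 0.1854570, -1.1460035, 0.5896889)
updated quaternion q' = (0.5684, -0.0529, 0.0558, 0.8191)

q' = (0.5684, -0.0529, 0.0558, 0.8191)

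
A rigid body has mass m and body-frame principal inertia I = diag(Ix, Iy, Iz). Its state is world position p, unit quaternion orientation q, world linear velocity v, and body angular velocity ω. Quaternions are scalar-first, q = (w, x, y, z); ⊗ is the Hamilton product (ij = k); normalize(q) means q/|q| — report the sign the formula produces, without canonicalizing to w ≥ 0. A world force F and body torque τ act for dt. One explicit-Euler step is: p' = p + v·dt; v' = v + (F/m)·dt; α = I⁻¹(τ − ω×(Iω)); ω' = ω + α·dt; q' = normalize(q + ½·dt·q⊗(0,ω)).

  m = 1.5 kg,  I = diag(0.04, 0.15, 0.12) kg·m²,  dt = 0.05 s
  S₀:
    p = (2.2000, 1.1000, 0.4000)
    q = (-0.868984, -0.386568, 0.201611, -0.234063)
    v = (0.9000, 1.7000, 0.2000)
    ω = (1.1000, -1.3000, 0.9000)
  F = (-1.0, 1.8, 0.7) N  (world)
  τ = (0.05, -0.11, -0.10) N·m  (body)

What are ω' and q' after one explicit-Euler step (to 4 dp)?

(τ − ω×Iω)/I = (0.3725, -0.2053, 0.4775)
ω + α·dt = (1.1186, -1.3103, 0.9239)
Hamilton product q⊗(0,ω) = (0.8979758, -1.0787144, 1.2201211, -0.5013193)
updated quaternion q' = (-0.8456, -0.4131, 0.2318, -0.2463)

ω' = (1.1186, -1.3103, 0.9239)
q' = (-0.8456, -0.4131, 0.2318, -0.2463)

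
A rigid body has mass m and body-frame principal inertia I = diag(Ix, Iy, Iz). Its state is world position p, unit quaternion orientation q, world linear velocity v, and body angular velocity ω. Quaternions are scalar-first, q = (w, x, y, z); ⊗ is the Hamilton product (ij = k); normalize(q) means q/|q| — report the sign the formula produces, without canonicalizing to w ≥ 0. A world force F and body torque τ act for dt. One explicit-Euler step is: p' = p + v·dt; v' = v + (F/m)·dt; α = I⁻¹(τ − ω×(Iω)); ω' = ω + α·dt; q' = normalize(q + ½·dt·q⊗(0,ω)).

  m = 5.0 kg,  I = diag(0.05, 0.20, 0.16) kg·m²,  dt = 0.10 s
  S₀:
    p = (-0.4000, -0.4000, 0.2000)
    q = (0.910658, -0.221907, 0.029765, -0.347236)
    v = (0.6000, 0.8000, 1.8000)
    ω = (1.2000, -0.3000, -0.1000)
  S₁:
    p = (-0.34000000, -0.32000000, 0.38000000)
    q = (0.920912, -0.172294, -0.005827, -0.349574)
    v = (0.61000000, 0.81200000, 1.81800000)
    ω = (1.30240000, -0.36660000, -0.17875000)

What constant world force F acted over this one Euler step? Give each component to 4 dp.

F = (0.5000, 0.6000, 0.9000)

velocity change Δv = (0.01000000, 0.01200000, 0.01800000)
F = m·Δv/dt = (0.5000, 0.6000, 0.9000)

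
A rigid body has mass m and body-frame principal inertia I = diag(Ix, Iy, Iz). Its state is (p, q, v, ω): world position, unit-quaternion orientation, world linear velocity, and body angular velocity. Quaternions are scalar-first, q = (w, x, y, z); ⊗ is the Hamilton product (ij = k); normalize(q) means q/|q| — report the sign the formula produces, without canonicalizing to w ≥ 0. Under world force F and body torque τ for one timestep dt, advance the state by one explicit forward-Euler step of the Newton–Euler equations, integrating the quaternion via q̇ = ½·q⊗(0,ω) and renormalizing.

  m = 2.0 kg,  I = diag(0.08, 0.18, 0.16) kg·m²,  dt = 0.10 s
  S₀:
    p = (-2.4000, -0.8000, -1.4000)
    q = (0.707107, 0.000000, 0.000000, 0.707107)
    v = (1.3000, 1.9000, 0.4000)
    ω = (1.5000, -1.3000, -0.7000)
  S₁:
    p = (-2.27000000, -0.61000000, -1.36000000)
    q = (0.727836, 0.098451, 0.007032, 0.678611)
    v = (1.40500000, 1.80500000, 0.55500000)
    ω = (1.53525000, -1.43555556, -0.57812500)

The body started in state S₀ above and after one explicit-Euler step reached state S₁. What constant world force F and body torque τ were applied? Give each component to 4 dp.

F = (2.1000, -1.9000, 3.1000)
τ = (0.0100, -0.1600, 0.0000)

rate change Δω = (0.03525000, -0.13555556, 0.12187500)
precession coupling = (-0.0182, 0.0840, -0.1950)
τ = I·(Δω/dt) + ω₀×(Iω₀) = (0.0100, -0.1600, 0.0000)
v₁ − v₀ = (0.10500000, -0.09500000, 0.15500000)
applied force F = (2.1000, -1.9000, 3.1000)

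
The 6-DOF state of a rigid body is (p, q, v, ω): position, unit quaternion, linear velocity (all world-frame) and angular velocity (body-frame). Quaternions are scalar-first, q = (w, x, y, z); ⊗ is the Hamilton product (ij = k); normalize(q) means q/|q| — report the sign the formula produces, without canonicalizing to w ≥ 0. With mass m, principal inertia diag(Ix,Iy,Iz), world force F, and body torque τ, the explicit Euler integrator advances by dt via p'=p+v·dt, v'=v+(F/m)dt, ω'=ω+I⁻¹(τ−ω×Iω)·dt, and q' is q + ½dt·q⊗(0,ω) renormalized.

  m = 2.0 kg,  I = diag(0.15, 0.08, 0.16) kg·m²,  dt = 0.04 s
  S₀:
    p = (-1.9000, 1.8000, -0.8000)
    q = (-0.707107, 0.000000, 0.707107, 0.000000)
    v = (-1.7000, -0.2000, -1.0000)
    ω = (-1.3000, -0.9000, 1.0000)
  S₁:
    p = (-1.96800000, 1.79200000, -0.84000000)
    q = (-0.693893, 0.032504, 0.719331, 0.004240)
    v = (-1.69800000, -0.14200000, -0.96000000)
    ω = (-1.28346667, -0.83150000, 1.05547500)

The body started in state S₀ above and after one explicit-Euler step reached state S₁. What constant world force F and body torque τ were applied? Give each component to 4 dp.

F = (0.1000, 2.9000, 2.0000)
τ = (-0.0100, 0.1500, 0.1400)

v₁ − v₀ = (0.00200000, 0.05800000, 0.04000000)
applied force F = (0.1000, 2.9000, 2.0000)
Δω = ω₁−ω₀ = (0.01653333, 0.06850000, 0.05547500)
gyro term ω₀×Iω₀ = (-0.0720, 0.0130, -0.0819)
I·α + gyro = (-0.0100, 0.1500, 0.1400)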